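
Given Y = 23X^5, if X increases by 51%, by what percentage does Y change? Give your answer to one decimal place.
685.0%

For Y = 23X^5:
If X → X(1 + 0.51)
Then Y → Y · (1 + 0.51)^5
     ≈ Y · 7.8503

Percentage change = ((1 + 0.51)^5 − 1) × 100% ≈ 685.0%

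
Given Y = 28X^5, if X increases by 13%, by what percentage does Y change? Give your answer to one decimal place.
84.2%

For Y = 28X^5:
If X → X(1 + 0.13)
Then Y → Y · (1 + 0.13)^5
     ≈ Y · 1.8424

Percentage change = ((1 + 0.13)^5 − 1) × 100% ≈ 84.2%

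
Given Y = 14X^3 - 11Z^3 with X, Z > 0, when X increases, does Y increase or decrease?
Y increases

Taking the partial derivative:
∂Y/∂X = 42X^2

∂Y/∂X = 42X^2 > 0 (assuming positive values)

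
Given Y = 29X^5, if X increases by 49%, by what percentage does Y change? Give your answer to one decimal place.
634.4%

For Y = 29X^5:
If X → X(1 + 0.49)
Then Y → Y · (1 + 0.49)^5
     ≈ Y · 7.3440

Percentage change = ((1 + 0.49)^5 − 1) × 100% ≈ 634.4%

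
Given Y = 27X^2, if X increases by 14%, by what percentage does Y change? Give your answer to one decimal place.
30.0%

For Y = 27X^2:
If X → X(1 + 0.14)
Then Y → Y · (1 + 0.14)^2
     = Y · 1.2996

Percentage change = ((1 + 0.14)^2 − 1) × 100% ≈ 30.0%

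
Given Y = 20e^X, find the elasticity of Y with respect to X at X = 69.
Elasticity = 69

Elasticity = (dY/dX) · (X/Y)

dY/dX = 20·e^X
At X = 69: dY/dX = 20·e^69, Y = 20·e^69

Elasticity = (20·e^69) · (69 / (20·e^69)) = 69

Interpretation: for a small percentage change in X, the percentage change in Y is approximately 69.00 times as large.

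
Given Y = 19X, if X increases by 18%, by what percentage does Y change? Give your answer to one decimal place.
18.0%

For Y = 19X:
If X → X(1 + 0.18)
Then Y → Y · (1 + 0.18)^1
     = Y · 1.1800

Percentage change = ((1 + 0.18)^1 − 1) × 100% = 18.0%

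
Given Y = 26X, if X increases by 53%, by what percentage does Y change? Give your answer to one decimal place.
53.0%

For Y = 26X:
If X → X(1 + 0.53)
Then Y → Y · (1 + 0.53)^1
     = Y · 1.5300

Percentage change = ((1 + 0.53)^1 − 1) × 100% = 53.0%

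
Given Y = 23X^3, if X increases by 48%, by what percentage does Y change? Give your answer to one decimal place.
224.2%

For Y = 23X^3:
If X → X(1 + 0.48)
Then Y → Y · (1 + 0.48)^3
     ≈ Y · 3.2418

Percentage change = ((1 + 0.48)^3 − 1) × 100% ≈ 224.2%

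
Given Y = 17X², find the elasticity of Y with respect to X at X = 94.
Elasticity = 2

Elasticity = (dY/dX) · (X/Y)

dY/dX = 34·X
At X = 94: dY/dX = 3196, Y = 150212

Elasticity = 3196 · (94 / 150212) = 2

Interpretation: for a small percentage change in X, the percentage change in Y is approximately 2.00 times as large.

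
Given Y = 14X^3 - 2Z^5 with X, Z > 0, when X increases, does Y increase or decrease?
Y increases

Taking the partial derivative:
∂Y/∂X = 42X^2

∂Y/∂X = 42X^2 > 0 (assuming positive values)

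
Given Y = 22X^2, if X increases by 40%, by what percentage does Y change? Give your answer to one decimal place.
96.0%

For Y = 22X^2:
If X → X(1 + 0.4)
Then Y → Y · (1 + 0.4)^2
     = Y · 1.9600

Percentage change = ((1 + 0.4)^2 − 1) × 100% = 96.0%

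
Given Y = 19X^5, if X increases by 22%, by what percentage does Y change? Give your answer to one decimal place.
170.3%

For Y = 19X^5:
If X → X(1 + 0.22)
Then Y → Y · (1 + 0.22)^5
     ≈ Y · 2.7027

Percentage change = ((1 + 0.22)^5 − 1) × 100% ≈ 170.3%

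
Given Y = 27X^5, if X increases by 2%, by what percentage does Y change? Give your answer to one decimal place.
10.4%

For Y = 27X^5:
If X → X(1 + 0.02)
Then Y → Y · (1 + 0.02)^5
     ≈ Y · 1.1041

Percentage change = ((1 + 0.02)^5 − 1) × 100% ≈ 10.4%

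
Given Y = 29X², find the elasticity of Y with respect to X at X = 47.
Elasticity = 2

Elasticity = (dY/dX) · (X/Y)

dY/dX = 58·X
At X = 47: dY/dX = 2726, Y = 64061

Elasticity = 2726 · (47 / 64061) = 2

Interpretation: for a small percentage change in X, the percentage change in Y is approximately 2.00 times as large.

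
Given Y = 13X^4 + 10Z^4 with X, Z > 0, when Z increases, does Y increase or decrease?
Y increases

Taking the partial derivative:
∂Y/∂Z = 40Z^3

∂Y/∂Z = 40Z^3 > 0 (assuming positive values)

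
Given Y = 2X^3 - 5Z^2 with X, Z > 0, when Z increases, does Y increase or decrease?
Y decreases

Taking the partial derivative:
∂Y/∂Z = -10Z

∂Y/∂Z = -10Z < 0 (assuming positive values)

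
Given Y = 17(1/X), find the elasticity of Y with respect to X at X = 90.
Elasticity = -1

Elasticity = (dY/dX) · (X/Y)

dY/dX = -17/X²
At X = 90: dY/dX = -17/8100, Y = 17/90

Elasticity = (-17/8100) · (90 / (17/90)) = -1

Interpretation: for a small percentage change in X, the percentage change in Y is approximately -1.00 times as large.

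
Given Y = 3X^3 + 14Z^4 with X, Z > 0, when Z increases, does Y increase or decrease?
Y increases

Taking the partial derivative:
∂Y/∂Z = 56Z^3

∂Y/∂Z = 56Z^3 > 0 (assuming positive values)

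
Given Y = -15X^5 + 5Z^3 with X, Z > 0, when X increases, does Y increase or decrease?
Y decreases

Taking the partial derivative:
∂Y/∂X = -75X^4

∂Y/∂X = -75X^4 < 0 (assuming positive values)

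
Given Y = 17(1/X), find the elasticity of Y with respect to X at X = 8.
Elasticity = -1

Elasticity = (dY/dX) · (X/Y)

dY/dX = -17/X²
At X = 8: dY/dX = -17/64, Y = 17/8

Elasticity = (-17/64) · (8 / (17/8)) = -1

Interpretation: for a small percentage change in X, the percentage change in Y is approximately -1.00 times as large.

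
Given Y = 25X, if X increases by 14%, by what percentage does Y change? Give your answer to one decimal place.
14.0%

For Y = 25X:
If X → X(1 + 0.14)
Then Y → Y · (1 + 0.14)^1
     = Y · 1.1400

Percentage change = ((1 + 0.14)^1 − 1) × 100% = 14.0%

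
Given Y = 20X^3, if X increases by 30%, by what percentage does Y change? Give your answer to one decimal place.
119.7%

For Y = 20X^3:
If X → X(1 + 0.3)
Then Y → Y · (1 + 0.3)^3
     = Y · 2.1970

Percentage change = ((1 + 0.3)^3 − 1) × 100% = 119.7%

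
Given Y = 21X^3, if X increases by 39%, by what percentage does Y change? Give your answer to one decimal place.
168.6%

For Y = 21X^3:
If X → X(1 + 0.39)
Then Y → Y · (1 + 0.39)^3
     ≈ Y · 2.6856

Percentage change = ((1 + 0.39)^3 − 1) × 100% ≈ 168.6%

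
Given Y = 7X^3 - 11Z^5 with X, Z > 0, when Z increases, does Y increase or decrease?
Y decreases

Taking the partial derivative:
∂Y/∂Z = -55Z^4

∂Y/∂Z = -55Z^4 < 0 (assuming positive values)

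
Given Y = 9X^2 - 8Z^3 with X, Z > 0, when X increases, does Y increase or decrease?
Y increases

Taking the partial derivative:
∂Y/∂X = 18X

∂Y/∂X = 18X > 0 (assuming positive values)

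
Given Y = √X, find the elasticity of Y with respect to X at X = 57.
Elasticity = 1/2

Elasticity = (dY/dX) · (X/Y)

dY/dX = 1/(2·√X)
At X = 57: dY/dX = √57/114, Y = √57

Elasticity = (√57/114) · (57 / (√57)) = 1/2

Interpretation: for a small percentage change in X, the percentage change in Y is approximately 0.50 times as large.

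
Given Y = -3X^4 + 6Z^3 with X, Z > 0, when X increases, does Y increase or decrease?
Y decreases

Taking the partial derivative:
∂Y/∂X = -12X^3

∂Y/∂X = -12X^3 < 0 (assuming positive values)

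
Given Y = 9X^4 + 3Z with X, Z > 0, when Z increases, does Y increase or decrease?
Y increases

Taking the partial derivative:
∂Y/∂Z = 3

∂Y/∂Z = 3 > 0 (assuming positive values)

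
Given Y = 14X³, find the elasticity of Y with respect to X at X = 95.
Elasticity = 3

Elasticity = (dY/dX) · (X/Y)

dY/dX = 42·X²
At X = 95: dY/dX = 379050, Y = 12003250

Elasticity = 379050 · (95 / 12003250) = 3

Interpretation: for a small percentage change in X, the percentage change in Y is approximately 3.00 times as large.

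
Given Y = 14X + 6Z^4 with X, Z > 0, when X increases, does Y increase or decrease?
Y increases

Taking the partial derivative:
∂Y/∂X = 14

∂Y/∂X = 14 > 0 (assuming positive values)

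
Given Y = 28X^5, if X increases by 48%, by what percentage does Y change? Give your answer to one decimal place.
610.1%

For Y = 28X^5:
If X → X(1 + 0.48)
Then Y → Y · (1 + 0.48)^5
     ≈ Y · 7.1008

Percentage change = ((1 + 0.48)^5 − 1) × 100% ≈ 610.1%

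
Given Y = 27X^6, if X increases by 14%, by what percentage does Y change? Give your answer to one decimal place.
119.5%

For Y = 27X^6:
If X → X(1 + 0.14)
Then Y → Y · (1 + 0.14)^6
     ≈ Y · 2.1950

Percentage change = ((1 + 0.14)^6 − 1) × 100% ≈ 119.5%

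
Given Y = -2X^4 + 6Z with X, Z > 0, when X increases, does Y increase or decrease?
Y decreases

Taking the partial derivative:
∂Y/∂X = -8X^3

∂Y/∂X = -8X^3 < 0 (assuming positive values)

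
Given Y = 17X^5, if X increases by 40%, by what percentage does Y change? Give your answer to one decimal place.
437.8%

For Y = 17X^5:
If X → X(1 + 0.4)
Then Y → Y · (1 + 0.4)^5
     ≈ Y · 5.3782

Percentage change = ((1 + 0.4)^5 − 1) × 100% ≈ 437.8%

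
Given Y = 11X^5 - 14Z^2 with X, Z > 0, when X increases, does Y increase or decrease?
Y increases

Taking the partial derivative:
∂Y/∂X = 55X^4

∂Y/∂X = 55X^4 > 0 (assuming positive values)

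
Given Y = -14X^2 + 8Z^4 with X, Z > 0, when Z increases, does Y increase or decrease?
Y increases

Taking the partial derivative:
∂Y/∂Z = 32Z^3

∂Y/∂Z = 32Z^3 > 0 (assuming positive values)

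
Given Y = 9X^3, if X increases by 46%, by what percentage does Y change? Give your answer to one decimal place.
211.2%

For Y = 9X^3:
If X → X(1 + 0.46)
Then Y → Y · (1 + 0.46)^3
     ≈ Y · 3.1121

Percentage change = ((1 + 0.46)^3 − 1) × 100% ≈ 211.2%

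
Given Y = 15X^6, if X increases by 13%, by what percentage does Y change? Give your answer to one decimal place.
108.2%

For Y = 15X^6:
If X → X(1 + 0.13)
Then Y → Y · (1 + 0.13)^6
     ≈ Y · 2.0820

Percentage change = ((1 + 0.13)^6 − 1) × 100% ≈ 108.2%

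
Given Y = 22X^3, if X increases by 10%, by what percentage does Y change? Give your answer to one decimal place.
33.1%

For Y = 22X^3:
If X → X(1 + 0.1)
Then Y → Y · (1 + 0.1)^3
     = Y · 1.3310

Percentage change = ((1 + 0.1)^3 − 1) × 100% = 33.1%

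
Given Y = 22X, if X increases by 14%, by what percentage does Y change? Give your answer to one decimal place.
14.0%

For Y = 22X:
If X → X(1 + 0.14)
Then Y → Y · (1 + 0.14)^1
     = Y · 1.1400

Percentage change = ((1 + 0.14)^1 − 1) × 100% = 14.0%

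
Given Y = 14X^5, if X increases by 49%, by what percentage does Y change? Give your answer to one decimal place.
634.4%

For Y = 14X^5:
If X → X(1 + 0.49)
Then Y → Y · (1 + 0.49)^5
     ≈ Y · 7.3440

Percentage change = ((1 + 0.49)^5 − 1) × 100% ≈ 634.4%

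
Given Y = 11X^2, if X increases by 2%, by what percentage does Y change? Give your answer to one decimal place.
4.0%

For Y = 11X^2:
If X → X(1 + 0.02)
Then Y → Y · (1 + 0.02)^2
     = Y · 1.0404

Percentage change = ((1 + 0.02)^2 − 1) × 100% ≈ 4.0%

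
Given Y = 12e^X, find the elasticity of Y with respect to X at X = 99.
Elasticity = 99

Elasticity = (dY/dX) · (X/Y)

dY/dX = 12·e^X
At X = 99: dY/dX = 12·e^99, Y = 12·e^99

Elasticity = (12·e^99) · (99 / (12·e^99)) = 99

Interpretation: for a small percentage change in X, the percentage change in Y is approximately 99.00 times as large.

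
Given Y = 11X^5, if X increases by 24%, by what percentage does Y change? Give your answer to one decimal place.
193.2%

For Y = 11X^5:
If X → X(1 + 0.24)
Then Y → Y · (1 + 0.24)^5
     ≈ Y · 2.9316

Percentage change = ((1 + 0.24)^5 − 1) × 100% ≈ 193.2%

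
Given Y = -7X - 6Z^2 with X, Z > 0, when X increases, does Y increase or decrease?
Y decreases

Taking the partial derivative:
∂Y/∂X = -7

∂Y/∂X = -7 < 0 (assuming positive values)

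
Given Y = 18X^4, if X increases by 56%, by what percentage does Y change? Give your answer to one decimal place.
492.2%

For Y = 18X^4:
If X → X(1 + 0.56)
Then Y → Y · (1 + 0.56)^4
     ≈ Y · 5.9224

Percentage change = ((1 + 0.56)^4 − 1) × 100% ≈ 492.2%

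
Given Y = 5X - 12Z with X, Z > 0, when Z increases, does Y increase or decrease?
Y decreases

Taking the partial derivative:
∂Y/∂Z = -12

∂Y/∂Z = -12 < 0 (assuming positive values)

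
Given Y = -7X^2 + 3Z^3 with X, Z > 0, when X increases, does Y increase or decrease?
Y decreases

Taking the partial derivative:
∂Y/∂X = -14X

∂Y/∂X = -14X < 0 (assuming positive values)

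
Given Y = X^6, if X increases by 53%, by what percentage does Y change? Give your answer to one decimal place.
1182.8%

For Y = X^6:
If X → X(1 + 0.53)
Then Y → Y · (1 + 0.53)^6
     ≈ Y · 12.8277

Percentage change = ((1 + 0.53)^6 − 1) × 100% ≈ 1182.8%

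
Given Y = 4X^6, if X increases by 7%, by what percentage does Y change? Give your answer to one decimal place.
50.1%

For Y = 4X^6:
If X → X(1 + 0.07)
Then Y → Y · (1 + 0.07)^6
     ≈ Y · 1.5007

Percentage change = ((1 + 0.07)^6 − 1) × 100% ≈ 50.1%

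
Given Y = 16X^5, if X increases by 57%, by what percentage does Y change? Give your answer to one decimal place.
853.9%

For Y = 16X^5:
If X → X(1 + 0.57)
Then Y → Y · (1 + 0.57)^5
     ≈ Y · 9.5389

Percentage change = ((1 + 0.57)^5 − 1) × 100% ≈ 853.9%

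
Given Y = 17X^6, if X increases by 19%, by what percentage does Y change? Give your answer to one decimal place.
184.0%

For Y = 17X^6:
If X → X(1 + 0.19)
Then Y → Y · (1 + 0.19)^6
     ≈ Y · 2.8398

Percentage change = ((1 + 0.19)^6 − 1) × 100% ≈ 184.0%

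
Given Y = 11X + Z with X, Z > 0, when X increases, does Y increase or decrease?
Y increases

Taking the partial derivative:
∂Y/∂X = 11

∂Y/∂X = 11 > 0 (assuming positive values)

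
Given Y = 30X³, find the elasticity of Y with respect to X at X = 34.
Elasticity = 3

Elasticity = (dY/dX) · (X/Y)

dY/dX = 90·X²
At X = 34: dY/dX = 104040, Y = 1179120

Elasticity = 104040 · (34 / 1179120) = 3

Interpretation: for a small percentage change in X, the percentage change in Y is approximately 3.00 times as large.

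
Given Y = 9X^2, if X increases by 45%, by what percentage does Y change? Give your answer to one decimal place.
110.3%

For Y = 9X^2:
If X → X(1 + 0.45)
Then Y → Y · (1 + 0.45)^2
     = Y · 2.1025

Percentage change = ((1 + 0.45)^2 − 1) × 100% ≈ 110.3%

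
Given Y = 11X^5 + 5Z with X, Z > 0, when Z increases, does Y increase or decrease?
Y increases

Taking the partial derivative:
∂Y/∂Z = 5

∂Y/∂Z = 5 > 0 (assuming positive values)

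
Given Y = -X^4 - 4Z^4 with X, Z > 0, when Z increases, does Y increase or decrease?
Y decreases

Taking the partial derivative:
∂Y/∂Z = -16Z^3

∂Y/∂Z = -16Z^3 < 0 (assuming positive values)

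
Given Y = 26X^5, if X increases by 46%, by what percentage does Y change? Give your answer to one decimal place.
563.4%

For Y = 26X^5:
If X → X(1 + 0.46)
Then Y → Y · (1 + 0.46)^5
     ≈ Y · 6.6338

Percentage change = ((1 + 0.46)^5 − 1) × 100% ≈ 563.4%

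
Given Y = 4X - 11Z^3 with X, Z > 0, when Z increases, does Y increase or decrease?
Y decreases

Taking the partial derivative:
∂Y/∂Z = -33Z^2

∂Y/∂Z = -33Z^2 < 0 (assuming positive values)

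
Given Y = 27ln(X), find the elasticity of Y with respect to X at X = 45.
Elasticity = 1/ln(45) ≈ 0.2627

Elasticity = (dY/dX) · (X/Y)

dY/dX = 27/X
At X = 45: dY/dX = 3/5, Y = 27·ln(45)

Elasticity = (3/5) · (45 / (27·ln(45))) = 1/ln(45) ≈ 0.2627

Interpretation: for a small percentage change in X, the percentage change in Y is approximately 0.26 times as large.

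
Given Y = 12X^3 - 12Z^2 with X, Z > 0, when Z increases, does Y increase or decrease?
Y decreases

Taking the partial derivative:
∂Y/∂Z = -24Z

∂Y/∂Z = -24Z < 0 (assuming positive values)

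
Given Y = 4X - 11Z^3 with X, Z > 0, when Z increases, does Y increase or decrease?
Y decreases

Taking the partial derivative:
∂Y/∂Z = -33Z^2

∂Y/∂Z = -33Z^2 < 0 (assuming positive values)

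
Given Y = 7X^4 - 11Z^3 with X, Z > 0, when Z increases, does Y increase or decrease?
Y decreases

Taking the partial derivative:
∂Y/∂Z = -33Z^2

∂Y/∂Z = -33Z^2 < 0 (assuming positive values)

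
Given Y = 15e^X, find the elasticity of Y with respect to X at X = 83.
Elasticity = 83

Elasticity = (dY/dX) · (X/Y)

dY/dX = 15·e^X
At X = 83: dY/dX = 15·e^83, Y = 15·e^83

Elasticity = (15·e^83) · (83 / (15·e^83)) = 83

Interpretation: for a small percentage change in X, the percentage change in Y is approximately 83.00 times as large.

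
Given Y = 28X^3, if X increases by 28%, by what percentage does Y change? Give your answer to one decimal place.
109.7%

For Y = 28X^3:
If X → X(1 + 0.28)
Then Y → Y · (1 + 0.28)^3
     ≈ Y · 2.0972

Percentage change = ((1 + 0.28)^3 − 1) × 100% ≈ 109.7%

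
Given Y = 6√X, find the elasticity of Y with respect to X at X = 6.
Elasticity = 1/2

Elasticity = (dY/dX) · (X/Y)

dY/dX = 3/√X
At X = 6: dY/dX = √6/2, Y = 6·√6

Elasticity = (√6/2) · (6 / (6·√6)) = 1/2

Interpretation: for a small percentage change in X, the percentage change in Y is approximately 0.50 times as large.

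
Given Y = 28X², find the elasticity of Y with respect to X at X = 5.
Elasticity = 2

Elasticity = (dY/dX) · (X/Y)

dY/dX = 56·X
At X = 5: dY/dX = 280, Y = 700

Elasticity = 280 · (5 / 700) = 2

Interpretation: for a small percentage change in X, the percentage change in Y is approximately 2.00 times as large.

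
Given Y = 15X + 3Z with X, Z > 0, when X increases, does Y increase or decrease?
Y increases

Taking the partial derivative:
∂Y/∂X = 15

∂Y/∂X = 15 > 0 (assuming positive values)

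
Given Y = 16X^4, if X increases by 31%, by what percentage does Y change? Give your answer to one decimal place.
194.5%

For Y = 16X^4:
If X → X(1 + 0.31)
Then Y → Y · (1 + 0.31)^4
     ≈ Y · 2.9450

Percentage change = ((1 + 0.31)^4 − 1) × 100% ≈ 194.5%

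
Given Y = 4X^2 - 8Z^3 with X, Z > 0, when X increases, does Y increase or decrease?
Y increases

Taking the partial derivative:
∂Y/∂X = 8X

∂Y/∂X = 8X > 0 (assuming positive values)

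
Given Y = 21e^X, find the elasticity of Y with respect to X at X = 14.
Elasticity = 14

Elasticity = (dY/dX) · (X/Y)

dY/dX = 21·e^X
At X = 14: dY/dX = 21·e^14, Y = 21·e^14

Elasticity = (21·e^14) · (14 / (21·e^14)) = 14

Interpretation: for a small percentage change in X, the percentage change in Y is approximately 14.00 times as large.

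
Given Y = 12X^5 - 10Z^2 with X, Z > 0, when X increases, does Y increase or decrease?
Y increases

Taking the partial derivative:
∂Y/∂X = 60X^4

∂Y/∂X = 60X^4 > 0 (assuming positive values)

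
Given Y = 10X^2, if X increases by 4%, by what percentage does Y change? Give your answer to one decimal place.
8.2%

For Y = 10X^2:
If X → X(1 + 0.04)
Then Y → Y · (1 + 0.04)^2
     = Y · 1.0816

Percentage change = ((1 + 0.04)^2 − 1) × 100% ≈ 8.2%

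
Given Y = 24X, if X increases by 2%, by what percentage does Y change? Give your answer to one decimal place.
2.0%

For Y = 24X:
If X → X(1 + 0.02)
Then Y → Y · (1 + 0.02)^1
     = Y · 1.0200

Percentage change = ((1 + 0.02)^1 − 1) × 100% = 2.0%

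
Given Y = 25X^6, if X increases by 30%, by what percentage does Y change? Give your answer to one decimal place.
382.7%

For Y = 25X^6:
If X → X(1 + 0.3)
Then Y → Y · (1 + 0.3)^6
     ≈ Y · 4.8268

Percentage change = ((1 + 0.3)^6 − 1) × 100% ≈ 382.7%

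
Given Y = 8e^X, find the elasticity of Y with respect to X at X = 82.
Elasticity = 82

Elasticity = (dY/dX) · (X/Y)

dY/dX = 8·e^X
At X = 82: dY/dX = 8·e^82, Y = 8·e^82

Elasticity = (8·e^82) · (82 / (8·e^82)) = 82

Interpretation: for a small percentage change in X, the percentage change in Y is approximately 82.00 times as large.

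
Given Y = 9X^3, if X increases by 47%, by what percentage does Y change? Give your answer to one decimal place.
217.7%

For Y = 9X^3:
If X → X(1 + 0.47)
Then Y → Y · (1 + 0.47)^3
     ≈ Y · 3.1765

Percentage change = ((1 + 0.47)^3 − 1) × 100% ≈ 217.7%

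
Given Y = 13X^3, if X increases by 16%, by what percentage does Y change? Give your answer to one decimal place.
56.1%

For Y = 13X^3:
If X → X(1 + 0.16)
Then Y → Y · (1 + 0.16)^3
     ≈ Y · 1.5609

Percentage change = ((1 + 0.16)^3 − 1) × 100% ≈ 56.1%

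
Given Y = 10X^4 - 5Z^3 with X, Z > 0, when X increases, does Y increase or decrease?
Y increases

Taking the partial derivative:
∂Y/∂X = 40X^3

∂Y/∂X = 40X^3 > 0 (assuming positive values)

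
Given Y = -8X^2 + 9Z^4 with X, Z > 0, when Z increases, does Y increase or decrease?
Y increases

Taking the partial derivative:
∂Y/∂Z = 36Z^3

∂Y/∂Z = 36Z^3 > 0 (assuming positive values)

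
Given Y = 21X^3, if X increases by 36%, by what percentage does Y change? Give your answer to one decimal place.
151.5%

For Y = 21X^3:
If X → X(1 + 0.36)
Then Y → Y · (1 + 0.36)^3
     ≈ Y · 2.5155

Percentage change = ((1 + 0.36)^3 − 1) × 100% ≈ 151.5%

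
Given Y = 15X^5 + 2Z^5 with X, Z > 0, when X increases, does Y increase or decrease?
Y increases

Taking the partial derivative:
∂Y/∂X = 75X^4

∂Y/∂X = 75X^4 > 0 (assuming positive values)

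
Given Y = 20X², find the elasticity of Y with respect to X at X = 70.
Elasticity = 2

Elasticity = (dY/dX) · (X/Y)

dY/dX = 40·X
At X = 70: dY/dX = 2800, Y = 98000

Elasticity = 2800 · (70 / 98000) = 2

Interpretation: for a small percentage change in X, the percentage change in Y is approximately 2.00 times as large.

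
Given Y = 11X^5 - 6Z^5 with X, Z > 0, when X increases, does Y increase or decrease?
Y increases

Taking the partial derivative:
∂Y/∂X = 55X^4

∂Y/∂X = 55X^4 > 0 (assuming positive values)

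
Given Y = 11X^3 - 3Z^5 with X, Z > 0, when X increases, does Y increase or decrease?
Y increases

Taking the partial derivative:
∂Y/∂X = 33X^2

∂Y/∂X = 33X^2 > 0 (assuming positive values)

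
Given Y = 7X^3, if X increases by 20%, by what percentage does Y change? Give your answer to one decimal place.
72.8%

For Y = 7X^3:
If X → X(1 + 0.2)
Then Y → Y · (1 + 0.2)^3
     = Y · 1.7280

Percentage change = ((1 + 0.2)^3 − 1) × 100% = 72.8%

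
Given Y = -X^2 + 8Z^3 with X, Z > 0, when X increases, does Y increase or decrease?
Y decreases

Taking the partial derivative:
∂Y/∂X = -2X

∂Y/∂X = -2X < 0 (assuming positive values)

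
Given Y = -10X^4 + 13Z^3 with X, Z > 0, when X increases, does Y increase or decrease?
Y decreases

Taking the partial derivative:
∂Y/∂X = -40X^3

∂Y/∂X = -40X^3 < 0 (assuming positive values)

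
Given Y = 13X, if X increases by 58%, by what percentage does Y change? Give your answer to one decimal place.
58.0%

For Y = 13X:
If X → X(1 + 0.58)
Then Y → Y · (1 + 0.58)^1
     = Y · 1.5800

Percentage change = ((1 + 0.58)^1 − 1) × 100% = 58.0%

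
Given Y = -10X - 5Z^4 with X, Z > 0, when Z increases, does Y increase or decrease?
Y decreases

Taking the partial derivative:
∂Y/∂Z = -20Z^3

∂Y/∂Z = -20Z^3 < 0 (assuming positive values)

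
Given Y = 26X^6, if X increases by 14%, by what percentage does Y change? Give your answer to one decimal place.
119.5%

For Y = 26X^6:
If X → X(1 + 0.14)
Then Y → Y · (1 + 0.14)^6
     ≈ Y · 2.1950

Percentage change = ((1 + 0.14)^6 − 1) × 100% ≈ 119.5%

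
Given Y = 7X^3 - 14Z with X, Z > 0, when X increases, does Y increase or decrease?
Y increases

Taking the partial derivative:
∂Y/∂X = 21X^2

∂Y/∂X = 21X^2 > 0 (assuming positive values)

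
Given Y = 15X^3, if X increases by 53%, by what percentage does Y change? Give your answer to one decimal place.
258.2%

For Y = 15X^3:
If X → X(1 + 0.53)
Then Y → Y · (1 + 0.53)^3
     ≈ Y · 3.5816

Percentage change = ((1 + 0.53)^3 − 1) × 100% ≈ 258.2%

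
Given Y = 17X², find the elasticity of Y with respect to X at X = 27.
Elasticity = 2

Elasticity = (dY/dX) · (X/Y)

dY/dX = 34·X
At X = 27: dY/dX = 918, Y = 12393

Elasticity = 918 · (27 / 12393) = 2

Interpretation: for a small percentage change in X, the percentage change in Y is approximately 2.00 times as large.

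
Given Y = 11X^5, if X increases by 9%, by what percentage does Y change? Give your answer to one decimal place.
53.9%

For Y = 11X^5:
If X → X(1 + 0.09)
Then Y → Y · (1 + 0.09)^5
     ≈ Y · 1.5386

Percentage change = ((1 + 0.09)^5 − 1) × 100% ≈ 53.9%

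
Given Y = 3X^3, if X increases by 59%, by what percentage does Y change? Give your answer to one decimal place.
302.0%

For Y = 3X^3:
If X → X(1 + 0.59)
Then Y → Y · (1 + 0.59)^3
     ≈ Y · 4.0197

Percentage change = ((1 + 0.59)^3 − 1) × 100% ≈ 302.0%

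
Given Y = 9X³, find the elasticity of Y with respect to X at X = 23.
Elasticity = 3

Elasticity = (dY/dX) · (X/Y)

dY/dX = 27·X²
At X = 23: dY/dX = 14283, Y = 109503

Elasticity = 14283 · (23 / 109503) = 3

Interpretation: for a small percentage change in X, the percentage change in Y is approximately 3.00 times as large.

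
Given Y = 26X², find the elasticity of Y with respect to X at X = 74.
Elasticity = 2

Elasticity = (dY/dX) · (X/Y)

dY/dX = 52·X
At X = 74: dY/dX = 3848, Y = 142376

Elasticity = 3848 · (74 / 142376) = 2

Interpretation: for a small percentage change in X, the percentage change in Y is approximately 2.00 times as large.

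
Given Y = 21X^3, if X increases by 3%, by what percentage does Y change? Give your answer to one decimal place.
9.3%

For Y = 21X^3:
If X → X(1 + 0.03)
Then Y → Y · (1 + 0.03)^3
     ≈ Y · 1.0927

Percentage change = ((1 + 0.03)^3 − 1) × 100% ≈ 9.3%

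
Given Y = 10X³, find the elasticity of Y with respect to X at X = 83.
Elasticity = 3

Elasticity = (dY/dX) · (X/Y)

dY/dX = 30·X²
At X = 83: dY/dX = 206670, Y = 5717870

Elasticity = 206670 · (83 / 5717870) = 3

Interpretation: for a small percentage change in X, the percentage change in Y is approximately 3.00 times as large.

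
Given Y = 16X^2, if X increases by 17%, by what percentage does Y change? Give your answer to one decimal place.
36.9%

For Y = 16X^2:
If X → X(1 + 0.17)
Then Y → Y · (1 + 0.17)^2
     = Y · 1.3689

Percentage change = ((1 + 0.17)^2 − 1) × 100% ≈ 36.9%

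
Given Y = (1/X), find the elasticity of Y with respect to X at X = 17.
Elasticity = -1

Elasticity = (dY/dX) · (X/Y)

dY/dX = -1/X²
At X = 17: dY/dX = -1/289, Y = 1/17

Elasticity = (-1/289) · (17 / (1/17)) = -1

Interpretation: for a small percentage change in X, the percentage change in Y is approximately -1.00 times as large.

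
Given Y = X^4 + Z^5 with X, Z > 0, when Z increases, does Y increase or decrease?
Y increases

Taking the partial derivative:
∂Y/∂Z = 5Z^4

∂Y/∂Z = 5Z^4 > 0 (assuming positive values)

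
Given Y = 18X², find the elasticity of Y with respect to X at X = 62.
Elasticity = 2

Elasticity = (dY/dX) · (X/Y)

dY/dX = 36·X
At X = 62: dY/dX = 2232, Y = 69192

Elasticity = 2232 · (62 / 69192) = 2

Interpretation: for a small percentage change in X, the percentage change in Y is approximately 2.00 times as large.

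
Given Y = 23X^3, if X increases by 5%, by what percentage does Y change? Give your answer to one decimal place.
15.8%

For Y = 23X^3:
If X → X(1 + 0.05)
Then Y → Y · (1 + 0.05)^3
     ≈ Y · 1.1576

Percentage change = ((1 + 0.05)^3 − 1) × 100% ≈ 15.8%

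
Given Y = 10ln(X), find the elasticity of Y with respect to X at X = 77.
Elasticity = 1/ln(77) ≈ 0.2302

Elasticity = (dY/dX) · (X/Y)

dY/dX = 10/X
At X = 77: dY/dX = 10/77, Y = 10·ln(77)

Elasticity = (10/77) · (77 / (10·ln(77))) = 1/ln(77) ≈ 0.2302

Interpretation: for a small percentage change in X, the percentage change in Y is approximately 0.23 times as large.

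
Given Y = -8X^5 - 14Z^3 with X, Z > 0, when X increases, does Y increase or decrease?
Y decreases

Taking the partial derivative:
∂Y/∂X = -40X^4

∂Y/∂X = -40X^4 < 0 (assuming positive values)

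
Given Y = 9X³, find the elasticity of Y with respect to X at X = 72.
Elasticity = 3

Elasticity = (dY/dX) · (X/Y)

dY/dX = 27·X²
At X = 72: dY/dX = 139968, Y = 3359232

Elasticity = 139968 · (72 / 3359232) = 3

Interpretation: for a small percentage change in X, the percentage change in Y is approximately 3.00 times as large.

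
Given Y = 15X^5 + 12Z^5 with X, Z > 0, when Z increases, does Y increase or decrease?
Y increases

Taking the partial derivative:
∂Y/∂Z = 60Z^4

∂Y/∂Z = 60Z^4 > 0 (assuming positive values)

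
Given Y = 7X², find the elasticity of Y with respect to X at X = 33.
Elasticity = 2

Elasticity = (dY/dX) · (X/Y)

dY/dX = 14·X
At X = 33: dY/dX = 462, Y = 7623

Elasticity = 462 · (33 / 7623) = 2

Interpretation: for a small percentage change in X, the percentage change in Y is approximately 2.00 times as large.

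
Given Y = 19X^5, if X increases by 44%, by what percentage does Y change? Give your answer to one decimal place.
519.2%

For Y = 19X^5:
If X → X(1 + 0.44)
Then Y → Y · (1 + 0.44)^5
     ≈ Y · 6.1917

Percentage change = ((1 + 0.44)^5 − 1) × 100% ≈ 519.2%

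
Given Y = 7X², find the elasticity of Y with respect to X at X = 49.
Elasticity = 2

Elasticity = (dY/dX) · (X/Y)

dY/dX = 14·X
At X = 49: dY/dX = 686, Y = 16807

Elasticity = 686 · (49 / 16807) = 2

Interpretation: for a small percentage change in X, the percentage change in Y is approximately 2.00 times as large.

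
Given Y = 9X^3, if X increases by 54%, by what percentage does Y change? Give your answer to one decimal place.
265.2%

For Y = 9X^3:
If X → X(1 + 0.54)
Then Y → Y · (1 + 0.54)^3
     ≈ Y · 3.6523

Percentage change = ((1 + 0.54)^3 − 1) × 100% ≈ 265.2%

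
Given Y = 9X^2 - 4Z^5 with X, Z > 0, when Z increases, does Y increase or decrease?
Y decreases

Taking the partial derivative:
∂Y/∂Z = -20Z^4

∂Y/∂Z = -20Z^4 < 0 (assuming positive values)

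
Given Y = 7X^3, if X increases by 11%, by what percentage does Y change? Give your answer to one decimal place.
36.8%

For Y = 7X^3:
If X → X(1 + 0.11)
Then Y → Y · (1 + 0.11)^3
     ≈ Y · 1.3676

Percentage change = ((1 + 0.11)^3 − 1) × 100% ≈ 36.8%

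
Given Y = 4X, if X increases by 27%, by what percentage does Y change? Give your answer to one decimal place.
27.0%

For Y = 4X:
If X → X(1 + 0.27)
Then Y → Y · (1 + 0.27)^1
     = Y · 1.2700

Percentage change = ((1 + 0.27)^1 − 1) × 100% = 27.0%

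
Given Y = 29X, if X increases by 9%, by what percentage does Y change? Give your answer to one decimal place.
9.0%

For Y = 29X:
If X → X(1 + 0.09)
Then Y → Y · (1 + 0.09)^1
     = Y · 1.0900

Percentage change = ((1 + 0.09)^1 − 1) × 100% = 9.0%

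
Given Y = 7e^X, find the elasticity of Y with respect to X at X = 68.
Elasticity = 68

Elasticity = (dY/dX) · (X/Y)

dY/dX = 7·e^X
At X = 68: dY/dX = 7·e^68, Y = 7·e^68

Elasticity = (7·e^68) · (68 / (7·e^68)) = 68

Interpretation: for a small percentage change in X, the percentage change in Y is approximately 68.00 times as large.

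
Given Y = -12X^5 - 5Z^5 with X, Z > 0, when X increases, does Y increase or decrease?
Y decreases

Taking the partial derivative:
∂Y/∂X = -60X^4

∂Y/∂X = -60X^4 < 0 (assuming positive values)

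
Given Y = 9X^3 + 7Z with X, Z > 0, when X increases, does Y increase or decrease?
Y increases

Taking the partial derivative:
∂Y/∂X = 27X^2

∂Y/∂X = 27X^2 > 0 (assuming positive values)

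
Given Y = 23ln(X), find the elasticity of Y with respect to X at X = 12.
Elasticity = 1/ln(12) ≈ 0.4024

Elasticity = (dY/dX) · (X/Y)

dY/dX = 23/X
At X = 12: dY/dX = 23/12, Y = 23·ln(12)

Elasticity = (23/12) · (12 / (23·ln(12))) = 1/ln(12) ≈ 0.4024

Interpretation: for a small percentage change in X, the percentage change in Y is approximately 0.40 times as large.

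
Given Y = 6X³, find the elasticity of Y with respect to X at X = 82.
Elasticity = 3

Elasticity = (dY/dX) · (X/Y)

dY/dX = 18·X²
At X = 82: dY/dX = 121032, Y = 3308208

Elasticity = 121032 · (82 / 3308208) = 3

Interpretation: for a small percentage change in X, the percentage change in Y is approximately 3.00 times as large.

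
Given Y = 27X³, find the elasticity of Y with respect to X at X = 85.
Elasticity = 3

Elasticity = (dY/dX) · (X/Y)

dY/dX = 81·X²
At X = 85: dY/dX = 585225, Y = 16581375

Elasticity = 585225 · (85 / 16581375) = 3

Interpretation: for a small percentage change in X, the percentage change in Y is approximately 3.00 times as large.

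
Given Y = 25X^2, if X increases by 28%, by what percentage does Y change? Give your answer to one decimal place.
63.8%

For Y = 25X^2:
If X → X(1 + 0.28)
Then Y → Y · (1 + 0.28)^2
     = Y · 1.6384

Percentage change = ((1 + 0.28)^2 − 1) × 100% ≈ 63.8%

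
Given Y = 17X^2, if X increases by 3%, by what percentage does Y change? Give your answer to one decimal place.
6.1%

For Y = 17X^2:
If X → X(1 + 0.03)
Then Y → Y · (1 + 0.03)^2
     = Y · 1.0609

Percentage change = ((1 + 0.03)^2 − 1) × 100% ≈ 6.1%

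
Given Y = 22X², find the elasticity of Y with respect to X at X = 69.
Elasticity = 2

Elasticity = (dY/dX) · (X/Y)

dY/dX = 44·X
At X = 69: dY/dX = 3036, Y = 104742

Elasticity = 3036 · (69 / 104742) = 2

Interpretation: for a small percentage change in X, the percentage change in Y is approximately 2.00 times as large.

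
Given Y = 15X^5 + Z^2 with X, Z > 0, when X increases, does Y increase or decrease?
Y increases

Taking the partial derivative:
∂Y/∂X = 75X^4

∂Y/∂X = 75X^4 > 0 (assuming positive values)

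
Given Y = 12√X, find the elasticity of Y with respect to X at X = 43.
Elasticity = 1/2

Elasticity = (dY/dX) · (X/Y)

dY/dX = 6/√X
At X = 43: dY/dX = 6·√43/43, Y = 12·√43

Elasticity = (6·√43/43) · (43 / (12·√43)) = 1/2

Interpretation: for a small percentage change in X, the percentage change in Y is approximately 0.50 times as large.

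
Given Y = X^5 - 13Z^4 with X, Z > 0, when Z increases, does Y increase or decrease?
Y decreases

Taking the partial derivative:
∂Y/∂Z = -52Z^3

∂Y/∂Z = -52Z^3 < 0 (assuming positive values)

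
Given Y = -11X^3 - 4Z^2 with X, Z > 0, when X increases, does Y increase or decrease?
Y decreases

Taking the partial derivative:
∂Y/∂X = -33X^2

∂Y/∂X = -33X^2 < 0 (assuming positive values)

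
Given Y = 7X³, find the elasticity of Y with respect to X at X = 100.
Elasticity = 3

Elasticity = (dY/dX) · (X/Y)

dY/dX = 21·X²
At X = 100: dY/dX = 210000, Y = 7000000

Elasticity = 210000 · (100 / 7000000) = 3

Interpretation: for a small percentage change in X, the percentage change in Y is approximately 3.00 times as large.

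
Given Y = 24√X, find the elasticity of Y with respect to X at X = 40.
Elasticity = 1/2

Elasticity = (dY/dX) · (X/Y)

dY/dX = 12/√X
At X = 40: dY/dX = 3·√10/5, Y = 48·√10

Elasticity = (3·√10/5) · (40 / (48·√10)) = 1/2

Interpretation: for a small percentage change in X, the percentage change in Y is approximately 0.50 times as large.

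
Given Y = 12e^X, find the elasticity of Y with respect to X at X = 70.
Elasticity = 70

Elasticity = (dY/dX) · (X/Y)

dY/dX = 12·e^X
At X = 70: dY/dX = 12·e^70, Y = 12·e^70

Elasticity = (12·e^70) · (70 / (12·e^70)) = 70

Interpretation: for a small percentage change in X, the percentage change in Y is approximately 70.00 times as large.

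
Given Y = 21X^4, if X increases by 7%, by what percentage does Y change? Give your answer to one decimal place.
31.1%

For Y = 21X^4:
If X → X(1 + 0.07)
Then Y → Y · (1 + 0.07)^4
     ≈ Y · 1.3108

Percentage change = ((1 + 0.07)^4 − 1) × 100% ≈ 31.1%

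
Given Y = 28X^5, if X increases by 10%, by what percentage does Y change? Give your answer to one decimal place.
61.1%

For Y = 28X^5:
If X → X(1 + 0.1)
Then Y → Y · (1 + 0.1)^5
     ≈ Y · 1.6105

Percentage change = ((1 + 0.1)^5 − 1) × 100% ≈ 61.1%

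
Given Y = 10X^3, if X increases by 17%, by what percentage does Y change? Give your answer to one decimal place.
60.2%

For Y = 10X^3:
If X → X(1 + 0.17)
Then Y → Y · (1 + 0.17)^3
     ≈ Y · 1.6016

Percentage change = ((1 + 0.17)^3 − 1) × 100% ≈ 60.2%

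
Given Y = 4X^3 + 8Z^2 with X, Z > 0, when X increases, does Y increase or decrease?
Y increases

Taking the partial derivative:
∂Y/∂X = 12X^2

∂Y/∂X = 12X^2 > 0 (assuming positive values)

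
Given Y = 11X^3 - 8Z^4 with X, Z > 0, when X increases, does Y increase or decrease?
Y increases

Taking the partial derivative:
∂Y/∂X = 33X^2

∂Y/∂X = 33X^2 > 0 (assuming positive values)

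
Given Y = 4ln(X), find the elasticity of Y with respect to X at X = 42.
Elasticity = 1/ln(42) ≈ 0.2675

Elasticity = (dY/dX) · (X/Y)

dY/dX = 4/X
At X = 42: dY/dX = 2/21, Y = 4·ln(42)

Elasticity = (2/21) · (42 / (4·ln(42))) = 1/ln(42) ≈ 0.2675

Interpretation: for a small percentage change in X, the percentage change in Y is approximately 0.27 times as large.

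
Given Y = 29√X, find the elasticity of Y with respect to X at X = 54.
Elasticity = 1/2

Elasticity = (dY/dX) · (X/Y)

dY/dX = 29/(2·√X)
At X = 54: dY/dX = 29·√6/36, Y = 87·√6

Elasticity = (29·√6/36) · (54 / (87·√6)) = 1/2

Interpretation: for a small percentage change in X, the percentage change in Y is approximately 0.50 times as large.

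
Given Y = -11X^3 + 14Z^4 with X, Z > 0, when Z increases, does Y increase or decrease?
Y increases

Taking the partial derivative:
∂Y/∂Z = 56Z^3

∂Y/∂Z = 56Z^3 > 0 (assuming positive values)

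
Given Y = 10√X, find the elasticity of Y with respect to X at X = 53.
Elasticity = 1/2

Elasticity = (dY/dX) · (X/Y)

dY/dX = 5/√X
At X = 53: dY/dX = 5·√53/53, Y = 10·√53

Elasticity = (5·√53/53) · (53 / (10·√53)) = 1/2

Interpretation: for a small percentage change in X, the percentage change in Y is approximately 0.50 times as large.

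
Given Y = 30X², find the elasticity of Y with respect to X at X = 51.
Elasticity = 2

Elasticity = (dY/dX) · (X/Y)

dY/dX = 60·X
At X = 51: dY/dX = 3060, Y = 78030

Elasticity = 3060 · (51 / 78030) = 2

Interpretation: for a small percentage change in X, the percentage change in Y is approximately 2.00 times as large.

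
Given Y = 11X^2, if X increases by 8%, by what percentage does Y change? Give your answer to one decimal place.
16.6%

For Y = 11X^2:
If X → X(1 + 0.08)
Then Y → Y · (1 + 0.08)^2
     = Y · 1.1664

Percentage change = ((1 + 0.08)^2 − 1) × 100% ≈ 16.6%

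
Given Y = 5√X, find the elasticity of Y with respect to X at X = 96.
Elasticity = 1/2

Elasticity = (dY/dX) · (X/Y)

dY/dX = 5/(2·√X)
At X = 96: dY/dX = 5·√6/48, Y = 20·√6

Elasticity = (5·√6/48) · (96 / (20·√6)) = 1/2

Interpretation: for a small percentage change in X, the percentage change in Y is approximately 0.50 times as large.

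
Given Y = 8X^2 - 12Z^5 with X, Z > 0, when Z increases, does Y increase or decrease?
Y decreases

Taking the partial derivative:
∂Y/∂Z = -60Z^4

∂Y/∂Z = -60Z^4 < 0 (assuming positive values)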